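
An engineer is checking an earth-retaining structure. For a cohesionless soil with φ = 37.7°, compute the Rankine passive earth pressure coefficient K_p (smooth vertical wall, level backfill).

K_p = (1 + sin φ)/(1 − sin φ) = tan²(45° + 37.7°/2) = 4.148.

4.15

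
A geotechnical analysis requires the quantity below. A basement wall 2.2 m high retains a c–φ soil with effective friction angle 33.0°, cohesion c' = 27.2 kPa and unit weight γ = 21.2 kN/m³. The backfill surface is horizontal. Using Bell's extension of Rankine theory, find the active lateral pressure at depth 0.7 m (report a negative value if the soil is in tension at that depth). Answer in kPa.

-25.2 kPa

K_a = (1 − sin φ)/(1 + sin φ) = 0.2948.
σ_a = K_a γ z − 2c√K_a = 0.2948×21.2×0.7 − 2×27.2×0.5430 = -25.16 kPa.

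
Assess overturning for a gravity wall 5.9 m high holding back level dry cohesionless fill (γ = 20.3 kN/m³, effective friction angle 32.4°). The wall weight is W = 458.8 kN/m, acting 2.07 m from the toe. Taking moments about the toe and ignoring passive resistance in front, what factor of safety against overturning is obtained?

K_a = tan²(45° − 32.4°/2) = 0.3022.
P_a = ½K_aγH² = 0.5×0.3022×20.3×5.9² = 106.8 kN/m, acting at H/3 = 1.967 m above the base.
Overturning moment M_o = P_a × H/3 = 106.8 × 1.967 = 210.0.
Resisting moment M_r = W × 2.07 = 458.8 × 2.07 = 949.7.
FS_overturning = M_r/M_o = 949.7/210.0 = 4.522.

4.52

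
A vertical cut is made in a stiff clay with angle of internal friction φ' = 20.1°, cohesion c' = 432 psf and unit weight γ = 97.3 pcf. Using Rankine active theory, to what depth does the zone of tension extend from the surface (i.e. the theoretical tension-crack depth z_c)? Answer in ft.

K_a = tan²(45° − 20.1°/2) = 0.4885; √K_a = 0.6989.
The active pressure is zero where K_a γ z = 2c√K_a, so z_c = 2c/(γ√K_a) = 2×432/(97.3×0.6989) = 12.71 ft.

12.7 ft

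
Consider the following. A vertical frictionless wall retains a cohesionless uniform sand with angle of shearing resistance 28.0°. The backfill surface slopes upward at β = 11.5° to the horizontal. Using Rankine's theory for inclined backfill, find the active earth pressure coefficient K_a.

0.387

K_a = cos β · (cos β − √(cos²β − cos²φ)) / (cos β + √(cos²β − cos²φ)).
cos β = 0.9799, cos φ = 0.8829, √(cos²β − cos²φ) = 0.4250.
K_a = 0.9799 × (0.9799 − 0.4250)/(0.9799 + 0.4250) = 0.3870.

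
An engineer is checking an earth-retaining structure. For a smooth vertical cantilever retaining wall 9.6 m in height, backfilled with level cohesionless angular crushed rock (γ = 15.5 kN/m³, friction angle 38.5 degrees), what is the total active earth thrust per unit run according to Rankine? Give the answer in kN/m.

166 kN/m

K_a = tan²(45° − φ/2) = 0.2327.
P_a = ½ K_a γ H² = 0.5 × 0.2327 × 15.5 × 9.6² = 166.2 kN/m.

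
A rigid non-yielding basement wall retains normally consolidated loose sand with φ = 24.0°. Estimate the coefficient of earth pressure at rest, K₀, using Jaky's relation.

0.593

K₀ = 1 − sin φ' = 1 − sin 24.0° = 0.5933.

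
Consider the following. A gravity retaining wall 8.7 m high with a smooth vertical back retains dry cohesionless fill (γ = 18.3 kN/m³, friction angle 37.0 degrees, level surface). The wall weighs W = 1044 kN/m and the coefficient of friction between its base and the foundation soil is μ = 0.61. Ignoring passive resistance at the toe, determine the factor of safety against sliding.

K_a = tan²(45° − 37.0°/2) = 0.2486.
P_a = ½K_aγH² = 0.5×0.2486×18.3×8.7² = 172.2 kN/m, acting at H/3 = 2.900 m above the base.
FS_sliding = μW / P_a = 0.61×1044 / 172.2 = 3.699.

3.70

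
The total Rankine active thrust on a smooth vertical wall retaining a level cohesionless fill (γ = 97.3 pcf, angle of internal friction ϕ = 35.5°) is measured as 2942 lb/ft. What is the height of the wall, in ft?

15.1 ft

K_a = 0.2653. P_a = ½ K_a γ H² ⇒ H = √(2P_a/(K_a γ)).
H = √(2×2942/(0.2653×97.3)) = 15.10 ft.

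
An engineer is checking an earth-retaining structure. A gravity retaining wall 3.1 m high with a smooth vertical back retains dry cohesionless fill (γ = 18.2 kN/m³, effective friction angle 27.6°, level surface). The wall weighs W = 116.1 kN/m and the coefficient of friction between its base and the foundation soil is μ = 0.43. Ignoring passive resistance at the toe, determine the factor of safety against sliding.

1.56

K_a = tan²(45° − 27.6°/2) = 0.3668.
P_a = ½K_aγH² = 0.5×0.3668×18.2×3.1² = 32.08 kN/m, acting at H/3 = 1.033 m above the base.
FS_sliding = μW / P_a = 0.43×116.1 / 32.08 = 1.556.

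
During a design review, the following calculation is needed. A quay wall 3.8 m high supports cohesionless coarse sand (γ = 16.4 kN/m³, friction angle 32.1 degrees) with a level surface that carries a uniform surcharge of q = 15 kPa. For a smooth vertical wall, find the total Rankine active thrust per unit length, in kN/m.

53.7 kN/m

K_a = tan²(45° − φ/2) = 0.3060.
Soil triangle: ½ K_a γ H² = 0.5×0.3060×16.4×3.8² = 36.23 kN/m.
Surcharge rectangle: K_a q H = 0.3060×15×3.8 = 17.44 kN/m.
Total = 36.23 + 17.44 = 53.67 kN/m.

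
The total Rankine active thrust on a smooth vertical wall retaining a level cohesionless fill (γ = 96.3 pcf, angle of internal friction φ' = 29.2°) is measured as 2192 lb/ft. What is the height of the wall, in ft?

11.5 ft

K_a = 0.3442. P_a = ½ K_a γ H² ⇒ H = √(2P_a/(K_a γ)).
H = √(2×2192/(0.3442×96.3)) = 11.50 ft.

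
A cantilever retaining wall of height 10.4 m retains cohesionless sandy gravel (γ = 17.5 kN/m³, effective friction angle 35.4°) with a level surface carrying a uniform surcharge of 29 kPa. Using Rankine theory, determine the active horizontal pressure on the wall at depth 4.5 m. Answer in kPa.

K_a = (1 − sin φ)/(1 + sin φ) = 0.2664.
σ_v = γz + q = 17.5 × 4.5 + 29 = 107.8 kPa.
σ_h = K_a σ_v = 0.2664 × 107.8 = 28.70 kPa.

28.7 kPa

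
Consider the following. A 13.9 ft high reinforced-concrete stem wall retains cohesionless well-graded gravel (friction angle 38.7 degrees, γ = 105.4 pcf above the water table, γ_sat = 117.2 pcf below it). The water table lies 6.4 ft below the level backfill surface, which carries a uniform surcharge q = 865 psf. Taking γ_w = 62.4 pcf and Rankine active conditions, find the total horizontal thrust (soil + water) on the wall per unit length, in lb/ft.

6550 lb/ft

K_a = tan²(45° − φ/2) = 0.2306.
γ' = 117.2 − 62.4 = 54.80 pcf. h₂ = H − d_w = 7.5 ft.
σ'_h: at surface K_a·q = 199.5; at WT K_a(q+γd_w) = 355.0; at base K_a(q+γd_w+γ'h₂) = 449.8 psf.
P₁ = ½(199.5+355.0)×6.4 = 1774; P₂ = ½(355.0+449.8)×7.5 = 3018; P_w = ½γ_w h₂² = 1755.
Total = 1774+3018+1755 = 6547 lb/ft.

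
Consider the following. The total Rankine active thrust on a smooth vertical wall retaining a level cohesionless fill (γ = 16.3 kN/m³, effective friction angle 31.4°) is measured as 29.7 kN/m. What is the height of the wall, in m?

K_a = 0.3149. P_a = ½ K_a γ H² ⇒ H = √(2P_a/(K_a γ)).
H = √(2×29.7/(0.3149×16.3)) = 3.402 m.

3.40 m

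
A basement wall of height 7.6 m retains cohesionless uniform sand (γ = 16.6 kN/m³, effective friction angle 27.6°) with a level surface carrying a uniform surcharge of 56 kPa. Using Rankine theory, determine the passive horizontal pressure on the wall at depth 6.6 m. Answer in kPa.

451 kPa

K_p = (1 + sin φ)/(1 − sin φ) = 2.726.
σ_v = γz + q = 16.6 × 6.6 + 56 = 165.6 kPa.
σ_h = K_p σ_v = 2.726 × 165.6 = 451.4 kPa.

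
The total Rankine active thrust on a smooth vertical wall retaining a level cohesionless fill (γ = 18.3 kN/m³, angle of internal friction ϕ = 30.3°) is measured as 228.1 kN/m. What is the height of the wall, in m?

K_a = 0.3293. P_a = ½ K_a γ H² ⇒ H = √(2P_a/(K_a γ)).
H = √(2×228.1/(0.3293×18.3)) = 8.700 m.

8.70 m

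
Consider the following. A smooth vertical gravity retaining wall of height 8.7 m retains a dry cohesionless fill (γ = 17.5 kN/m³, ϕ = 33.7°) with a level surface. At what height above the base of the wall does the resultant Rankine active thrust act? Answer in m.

2.90 m

K_a = 0.2863.
The pressure distribution is triangular, so the resultant acts at H/3 above the base = 8.7/3 = 2.900 m.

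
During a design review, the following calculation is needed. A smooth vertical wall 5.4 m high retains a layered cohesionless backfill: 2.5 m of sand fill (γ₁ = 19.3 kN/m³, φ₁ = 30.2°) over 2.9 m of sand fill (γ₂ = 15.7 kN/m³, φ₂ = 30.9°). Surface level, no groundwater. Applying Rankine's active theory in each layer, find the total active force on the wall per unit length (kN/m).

K_a1 = tan²(45°−30.2°/2) = 0.3307; K_a2 = tan²(45°−30.9°/2) = 0.3214.
Layer 1: σ at base = K_a1 γ₁ h₁ = 15.95 kPa; P₁ = ½×15.95×2.5 = 19.94.
Layer 2: σ_v at top = γ₁h₁ = 48.25; σ_h top = K_a2×48.25 = 15.51; σ_h base = K_a2×(48.25+15.7×2.9) = 30.14.
P₂ = ½(15.51+30.14)×2.9 = 66.19. Total P_a = 19.94+66.19 = 86.13 kN/m.

86.1 kN/m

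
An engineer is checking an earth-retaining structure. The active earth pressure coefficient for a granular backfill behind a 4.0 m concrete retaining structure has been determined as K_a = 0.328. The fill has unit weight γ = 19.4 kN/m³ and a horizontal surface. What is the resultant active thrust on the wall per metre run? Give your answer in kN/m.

P = ½ K_a γ H² = 0.5 × 0.328 × 19.4 × 4.0² = 50.91 kN/m.

50.9 kN/m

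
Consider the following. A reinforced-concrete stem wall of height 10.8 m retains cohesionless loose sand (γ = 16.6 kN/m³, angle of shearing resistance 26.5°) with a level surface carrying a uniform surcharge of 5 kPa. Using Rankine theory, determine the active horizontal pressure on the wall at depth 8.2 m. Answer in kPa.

54.0 kPa

K_a = (1 − sin φ)/(1 + sin φ) = 0.3829.
σ_v = γz + q = 16.6 × 8.2 + 5 = 141.1 kPa.
σ_h = K_a σ_v = 0.3829 × 141.1 = 54.04 kPa.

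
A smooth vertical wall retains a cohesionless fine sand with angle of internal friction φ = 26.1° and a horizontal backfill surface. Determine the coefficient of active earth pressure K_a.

K_a = (1 − sin φ)/(1 + sin φ) = (1 − sin 26.1°)/(1 + sin 26.1°) = 0.3889.

0.389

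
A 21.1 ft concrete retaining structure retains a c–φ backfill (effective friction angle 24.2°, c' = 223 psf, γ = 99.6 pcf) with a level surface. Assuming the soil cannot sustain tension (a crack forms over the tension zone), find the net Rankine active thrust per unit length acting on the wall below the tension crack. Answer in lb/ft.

K_a = 0.4185; √K_a = 0.6469.
Tension-crack depth z_c = 2c/(γ√K_a) = 2×223/(99.6×0.6469) = 6.922 ft.
σ_a at base = K_a γ H − 2c√K_a = 0.4185×99.6×21.1 − 2×223×0.6469 = 591.0 psf.
P_a = ½ × 591.0 × (H − z_c) = 0.5×591.0×14.18 = 4190 lb/ft.

4190 lb/ft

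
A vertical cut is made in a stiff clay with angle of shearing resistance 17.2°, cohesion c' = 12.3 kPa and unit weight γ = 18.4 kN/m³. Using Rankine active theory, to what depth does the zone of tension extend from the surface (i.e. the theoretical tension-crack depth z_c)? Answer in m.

K_a = tan²(45° − 17.2°/2) = 0.5436; √K_a = 0.7373.
The active pressure is zero where K_a γ z = 2c√K_a, so z_c = 2c/(γ√K_a) = 2×12.3/(18.4×0.7373) = 1.813 m.

1.81 m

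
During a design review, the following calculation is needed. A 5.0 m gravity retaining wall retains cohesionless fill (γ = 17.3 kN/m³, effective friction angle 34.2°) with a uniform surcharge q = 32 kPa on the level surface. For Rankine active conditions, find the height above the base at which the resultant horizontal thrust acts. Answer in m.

K_a = 0.2803.
Triangular part P₁ = ½K_aγH² = 60.62 at H/3 = 1.667 m; rectangular part P₂ = K_a q H = 44.85 at H/2 = 2.500 m.
ȳ = (P₁·1.667 + P₂·2.500)/(P₁+P₂) = 2.021 m.

2.02 m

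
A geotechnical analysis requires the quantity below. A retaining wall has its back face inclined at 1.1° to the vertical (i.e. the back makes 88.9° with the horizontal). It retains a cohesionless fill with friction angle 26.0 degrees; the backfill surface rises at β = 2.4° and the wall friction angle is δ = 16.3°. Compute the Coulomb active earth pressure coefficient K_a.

0.368

K_a = sin²(α+φ) / [sin²α · sin(α−δ) · (1 + √{sin(φ+δ)sin(φ−β) / (sin(α−δ)sin(α+β))})²].
With α = 88.9°, φ = 26.0°, δ = 16.3°, β = 2.4°: K_a = 0.3678.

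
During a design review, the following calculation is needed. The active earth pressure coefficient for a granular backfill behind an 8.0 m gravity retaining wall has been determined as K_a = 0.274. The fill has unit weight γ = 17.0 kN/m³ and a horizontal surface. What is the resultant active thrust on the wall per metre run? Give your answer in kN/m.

149 kN/m

P = ½ K_a γ H² = 0.5 × 0.274 × 17.0 × 8.0² = 149.1 kN/m.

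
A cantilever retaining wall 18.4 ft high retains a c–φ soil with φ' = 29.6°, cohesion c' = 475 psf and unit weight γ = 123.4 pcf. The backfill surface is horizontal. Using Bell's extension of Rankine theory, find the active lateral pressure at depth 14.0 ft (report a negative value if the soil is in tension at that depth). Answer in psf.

32.3 psf

K_a = (1 − sin φ)/(1 + sin φ) = 0.3387.
σ_a = K_a γ z − 2c√K_a = 0.3387×123.4×14.0 − 2×475×0.5820 = 32.29 psf.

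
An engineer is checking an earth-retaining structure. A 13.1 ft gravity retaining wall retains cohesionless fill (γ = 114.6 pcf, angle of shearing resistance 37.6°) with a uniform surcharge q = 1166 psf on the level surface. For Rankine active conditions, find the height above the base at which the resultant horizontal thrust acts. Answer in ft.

K_a = 0.2421.
Triangular part P₁ = ½K_aγH² = 2381 at H/3 = 4.367 ft; rectangular part P₂ = K_a q H = 3698 at H/2 = 6.550 ft.
ȳ = (P₁·4.367 + P₂·6.550)/(P₁+P₂) = 5.695 ft.

5.69 ft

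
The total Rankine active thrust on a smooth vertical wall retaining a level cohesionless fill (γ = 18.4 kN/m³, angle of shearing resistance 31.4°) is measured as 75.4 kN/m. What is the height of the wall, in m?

K_a = 0.3149. P_a = ½ K_a γ H² ⇒ H = √(2P_a/(K_a γ)).
H = √(2×75.4/(0.3149×18.4)) = 5.101 m.

5.10 m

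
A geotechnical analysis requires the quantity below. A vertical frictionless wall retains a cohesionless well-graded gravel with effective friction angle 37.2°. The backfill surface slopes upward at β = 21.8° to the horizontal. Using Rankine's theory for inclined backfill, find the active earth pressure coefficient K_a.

K_a = cos β · (cos β − √(cos²β − cos²φ)) / (cos β + √(cos²β − cos²φ)).
cos β = 0.9285, cos φ = 0.7965, √(cos²β − cos²φ) = 0.4771.
K_a = 0.9285 × (0.9285 − 0.4771)/(0.9285 + 0.4771) = 0.2982.

0.298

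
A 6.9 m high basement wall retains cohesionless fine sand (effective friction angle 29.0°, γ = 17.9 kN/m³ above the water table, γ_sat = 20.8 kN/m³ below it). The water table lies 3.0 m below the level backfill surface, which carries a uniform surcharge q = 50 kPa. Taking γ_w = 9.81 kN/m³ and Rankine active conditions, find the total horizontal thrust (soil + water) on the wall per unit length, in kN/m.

K_a = tan²(45° − φ/2) = 0.3470.
γ' = 20.8 − 9.81 = 10.99 kN/m³. h₂ = H − d_w = 3.9 m.
σ'_h: at surface K_a·q = 17.35; at WT K_a(q+γd_w) = 35.98; at base K_a(q+γd_w+γ'h₂) = 50.85 kPa.
P₁ = ½(17.35+35.98)×3.0 = 79.99; P₂ = ½(35.98+50.85)×3.9 = 169.3; P_w = ½γ_w h₂² = 74.61.
Total = 79.99+169.3+74.61 = 323.9 kN/m.

324 kN/m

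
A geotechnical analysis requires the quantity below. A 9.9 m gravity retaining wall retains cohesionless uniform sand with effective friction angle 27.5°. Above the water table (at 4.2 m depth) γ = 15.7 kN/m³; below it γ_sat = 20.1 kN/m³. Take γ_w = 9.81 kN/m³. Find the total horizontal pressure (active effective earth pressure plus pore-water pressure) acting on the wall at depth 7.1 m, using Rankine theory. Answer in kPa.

K_a = (1 − sin φ)/(1 + sin φ) = 0.3682.
γ' = 20.1 − 9.81 = 10.29 kN/m³.
Effective vertical stress at 7.1 m: σ'_v = 15.7×4.2 + 10.29×2.90 = 95.78 kPa.
σ'_h = K_a σ'_v = 0.3682 × 95.78 = 35.27 kPa; u = γ_w × 2.90 = 28.45 kPa.
Total σ_h = 35.27 + 28.45 = 63.72 kPa.

63.7 kPa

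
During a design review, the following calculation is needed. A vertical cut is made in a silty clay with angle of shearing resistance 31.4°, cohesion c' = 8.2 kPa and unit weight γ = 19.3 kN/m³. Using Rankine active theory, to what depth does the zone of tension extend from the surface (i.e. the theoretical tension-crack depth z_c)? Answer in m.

1.51 m

K_a = tan²(45° − 31.4°/2) = 0.3149; √K_a = 0.5612.
The active pressure is zero where K_a γ z = 2c√K_a, so z_c = 2c/(γ√K_a) = 2×8.2/(19.3×0.5612) = 1.514 m.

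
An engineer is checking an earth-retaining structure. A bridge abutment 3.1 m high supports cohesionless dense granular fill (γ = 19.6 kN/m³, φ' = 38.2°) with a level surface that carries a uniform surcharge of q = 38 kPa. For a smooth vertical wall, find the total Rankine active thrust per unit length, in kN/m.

K_a = tan²(45° − φ/2) = 0.2358.
Soil triangle: ½ K_a γ H² = 0.5×0.2358×19.6×3.1² = 22.21 kN/m.
Surcharge rectangle: K_a q H = 0.2358×38×3.1 = 27.78 kN/m.
Total = 22.21 + 27.78 = 49.98 kN/m.

50.0 kN/m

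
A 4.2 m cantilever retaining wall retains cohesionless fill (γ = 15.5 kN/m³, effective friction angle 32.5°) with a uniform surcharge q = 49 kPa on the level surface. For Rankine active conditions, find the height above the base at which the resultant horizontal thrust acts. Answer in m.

K_a = 0.3010.
Triangular part P₁ = ½K_aγH² = 41.15 at H/3 = 1.400 m; rectangular part P₂ = K_a q H = 61.94 at H/2 = 2.100 m.
ȳ = (P₁·1.400 + P₂·2.100)/(P₁+P₂) = 1.821 m.

1.82 m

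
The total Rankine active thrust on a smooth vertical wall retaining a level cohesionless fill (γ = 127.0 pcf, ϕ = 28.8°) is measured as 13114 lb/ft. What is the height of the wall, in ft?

K_a = 0.3498. P_a = ½ K_a γ H² ⇒ H = √(2P_a/(K_a γ)).
H = √(2×13114/(0.3498×127.0)) = 24.30 ft.

24.3 ft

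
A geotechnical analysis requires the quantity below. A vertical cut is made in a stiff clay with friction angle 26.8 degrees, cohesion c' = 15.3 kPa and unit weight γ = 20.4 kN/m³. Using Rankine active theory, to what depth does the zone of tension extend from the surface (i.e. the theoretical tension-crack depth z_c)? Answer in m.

2.44 m

K_a = tan²(45° − 26.8°/2) = 0.3785; √K_a = 0.6152.
The active pressure is zero where K_a γ z = 2c√K_a, so z_c = 2c/(γ√K_a) = 2×15.3/(20.4×0.6152) = 2.438 m.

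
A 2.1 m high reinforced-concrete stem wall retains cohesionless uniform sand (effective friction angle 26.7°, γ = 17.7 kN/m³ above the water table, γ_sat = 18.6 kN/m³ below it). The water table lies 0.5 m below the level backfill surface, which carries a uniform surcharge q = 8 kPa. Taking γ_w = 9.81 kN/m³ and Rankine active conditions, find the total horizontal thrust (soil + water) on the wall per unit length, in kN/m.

29.4 kN/m

K_a = tan²(45° − φ/2) = 0.3800.
γ' = 18.6 − 9.81 = 8.790 kN/m³. h₂ = H − d_w = 1.6 m.
σ'_h: at surface K_a·q = 3.040; at WT K_a(q+γd_w) = 6.402; at base K_a(q+γd_w+γ'h₂) = 11.75 kPa.
P₁ = ½(3.040+6.402)×0.5 = 2.360; P₂ = ½(6.402+11.75)×1.6 = 14.52; P_w = ½γ_w h₂² = 12.56.
Total = 2.360+14.52+12.56 = 29.44 kN/m.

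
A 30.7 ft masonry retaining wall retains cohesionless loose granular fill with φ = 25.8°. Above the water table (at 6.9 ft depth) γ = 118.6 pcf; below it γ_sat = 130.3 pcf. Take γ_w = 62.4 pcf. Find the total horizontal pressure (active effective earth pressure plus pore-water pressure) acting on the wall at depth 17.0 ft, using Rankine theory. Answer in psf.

K_a = (1 − sin φ)/(1 + sin φ) = 0.3935.
γ' = 130.3 − 62.4 = 67.90 pcf.
Effective vertical stress at 17.0 ft: σ'_v = 118.6×6.9 + 67.90×10.1 = 1504 psf.
σ'_h = K_a σ'_v = 0.3935 × 1504 = 591.9 psf; u = γ_w × 10.1 = 630.2 psf.
Total σ_h = 591.9 + 630.2 = 1222 psf.

1220 psf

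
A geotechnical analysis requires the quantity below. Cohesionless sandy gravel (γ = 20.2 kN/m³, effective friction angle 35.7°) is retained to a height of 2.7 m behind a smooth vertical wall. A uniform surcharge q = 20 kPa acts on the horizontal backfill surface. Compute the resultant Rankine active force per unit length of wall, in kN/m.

33.6 kN/m

K_a = tan²(45° − φ/2) = 0.2630.
Soil triangle: ½ K_a γ H² = 0.5×0.2630×20.2×2.7² = 19.36 kN/m.
Surcharge rectangle: K_a q H = 0.2630×20×2.7 = 14.20 kN/m.
Total = 19.36 + 14.20 = 33.57 kN/m.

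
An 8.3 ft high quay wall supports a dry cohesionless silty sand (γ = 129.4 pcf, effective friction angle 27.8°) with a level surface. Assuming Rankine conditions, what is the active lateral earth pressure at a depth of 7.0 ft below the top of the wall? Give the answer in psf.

K_a = (1 − sin φ)/(1 + sin φ) = 0.3639.
σ_h = K_a γ z = 0.3639 × 129.4 × 7.0 = 329.6 psf.

330 psf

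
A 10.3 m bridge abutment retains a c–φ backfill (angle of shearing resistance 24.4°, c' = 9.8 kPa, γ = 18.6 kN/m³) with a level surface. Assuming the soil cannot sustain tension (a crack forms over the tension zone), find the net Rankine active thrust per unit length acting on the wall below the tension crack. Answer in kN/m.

K_a = 0.4153; √K_a = 0.6445.
Tension-crack depth z_c = 2c/(γ√K_a) = 2×9.8/(18.6×0.6445) = 1.635 m.
σ_a at base = K_a γ H − 2c√K_a = 0.4153×18.6×10.3 − 2×9.8×0.6445 = 66.94 kPa.
P_a = ½ × 66.94 × (H − z_c) = 0.5×66.94×8.665 = 290.0 kN/m.

290 kN/m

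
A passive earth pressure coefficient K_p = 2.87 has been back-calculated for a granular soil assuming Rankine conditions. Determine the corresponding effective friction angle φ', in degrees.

28.9°

K_p = (1+sin φ)/(1−sin φ) ⇒ sin φ = (K_p − 1)/(K_p + 1) = 0.4832.
φ = arcsin(0.4832) = 28.89°.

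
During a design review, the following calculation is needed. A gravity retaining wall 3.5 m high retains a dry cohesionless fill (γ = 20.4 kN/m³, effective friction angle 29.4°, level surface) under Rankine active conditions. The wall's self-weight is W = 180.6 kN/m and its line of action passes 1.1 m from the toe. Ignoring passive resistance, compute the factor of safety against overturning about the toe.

K_a = tan²(45° − 29.4°/2) = 0.3415.
P_a = ½K_aγH² = 0.5×0.3415×20.4×3.5² = 42.67 kN/m, acting at H/3 = 1.167 m above the base.
Overturning moment M_o = P_a × H/3 = 42.67 × 1.167 = 49.78.
Resisting moment M_r = W × 1.1 = 180.6 × 1.1 = 198.7.
FS_overturning = M_r/M_o = 198.7/49.78 = 3.991.

3.99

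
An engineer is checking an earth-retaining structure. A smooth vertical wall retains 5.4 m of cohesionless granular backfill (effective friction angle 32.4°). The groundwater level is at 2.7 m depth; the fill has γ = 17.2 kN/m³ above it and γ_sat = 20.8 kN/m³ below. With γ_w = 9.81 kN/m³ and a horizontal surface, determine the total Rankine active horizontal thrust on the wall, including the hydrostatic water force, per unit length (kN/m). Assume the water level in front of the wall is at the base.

K_a = tan²(45° − φ/2) = 0.3022.
γ' = 20.8 − 9.81 = 10.99 kN/m³. Depth below WT = 2.7 m.
σ'_h at WT = K_a γ d_w = 14.04 kPa; at base = 14.04 + K_a γ' × 2.7 = 23.00 kPa.
P₁ (0–2.7 m) = ½×14.04×2.7 = 18.95. P₂ (2.7–5.4 m) = ½(14.04+23.00)×2.7 = 50.00.
P_w = ½ γ_w h₂² = 0.5×9.81×2.7² = 35.76. Total = 18.95+50.00+35.76 = 104.7 kN/m.

105 kN/m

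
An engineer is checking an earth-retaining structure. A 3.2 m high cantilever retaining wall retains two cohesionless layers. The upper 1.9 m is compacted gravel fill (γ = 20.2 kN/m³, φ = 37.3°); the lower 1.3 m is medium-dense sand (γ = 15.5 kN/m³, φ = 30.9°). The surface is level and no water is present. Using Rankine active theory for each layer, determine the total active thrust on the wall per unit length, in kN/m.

K_a1 = tan²(45°−37.3°/2) = 0.2453; K_a2 = tan²(45°−30.9°/2) = 0.3214.
Layer 1: σ at base = K_a1 γ₁ h₁ = 9.416 kPa; P₁ = ½×9.416×1.9 = 8.945.
Layer 2: σ_v at top = γ₁h₁ = 38.38; σ_h top = K_a2×38.38 = 12.34; σ_h base = K_a2×(38.38+15.5×1.3) = 18.81.
P₂ = ½(12.34+18.81)×1.3 = 20.25. Total P_a = 8.945+20.25 = 29.19 kN/m.

29.2 kN/m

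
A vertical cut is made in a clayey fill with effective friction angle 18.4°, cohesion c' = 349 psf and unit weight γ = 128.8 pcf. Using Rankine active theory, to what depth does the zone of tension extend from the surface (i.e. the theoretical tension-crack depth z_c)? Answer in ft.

7.51 ft

K_a = tan²(45° − 18.4°/2) = 0.5202; √K_a = 0.7212.
The active pressure is zero where K_a γ z = 2c√K_a, so z_c = 2c/(γ√K_a) = 2×349/(128.8×0.7212) = 7.514 ft.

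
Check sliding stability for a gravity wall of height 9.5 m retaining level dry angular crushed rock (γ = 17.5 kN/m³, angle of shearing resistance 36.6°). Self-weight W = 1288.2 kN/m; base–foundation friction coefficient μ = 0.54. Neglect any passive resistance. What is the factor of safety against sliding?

K_a = tan²(45° − 36.6°/2) = 0.2530.
P_a = ½K_aγH² = 0.5×0.2530×17.5×9.5² = 199.8 kN/m, acting at H/3 = 3.167 m above the base.
FS_sliding = μW / P_a = 0.54×1288.2 / 199.8 = 3.482.

3.48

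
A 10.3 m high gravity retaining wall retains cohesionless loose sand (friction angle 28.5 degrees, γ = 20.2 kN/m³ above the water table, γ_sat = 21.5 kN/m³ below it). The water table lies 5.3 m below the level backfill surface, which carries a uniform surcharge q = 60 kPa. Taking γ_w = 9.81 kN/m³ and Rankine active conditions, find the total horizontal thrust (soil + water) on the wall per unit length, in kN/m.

683 kN/m

K_a = tan²(45° − φ/2) = 0.3540.
γ' = 21.5 − 9.81 = 11.69 kN/m³. h₂ = H − d_w = 5.0 m.
σ'_h: at surface K_a·q = 21.24; at WT K_a(q+γd_w) = 59.13; at base K_a(q+γd_w+γ'h₂) = 79.82 kPa.
P₁ = ½(21.24+59.13)×5.3 = 213.0; P₂ = ½(59.13+79.82)×5.0 = 347.4; P_w = ½γ_w h₂² = 122.6.
Total = 213.0+347.4+122.6 = 683.0 kN/m.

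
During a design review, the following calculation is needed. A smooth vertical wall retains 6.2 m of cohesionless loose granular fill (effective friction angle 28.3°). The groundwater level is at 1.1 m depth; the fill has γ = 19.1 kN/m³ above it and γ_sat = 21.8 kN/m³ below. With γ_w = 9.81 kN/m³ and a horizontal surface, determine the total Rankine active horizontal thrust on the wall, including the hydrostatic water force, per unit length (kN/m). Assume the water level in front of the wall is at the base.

226 kN/m

K_a = tan²(45° − φ/2) = 0.3568.
γ' = 21.8 − 9.81 = 11.99 kN/m³. Depth below WT = 5.1 m.
σ'_h at WT = K_a γ d_w = 7.496 kPa; at base = 7.496 + K_a γ' × 5.1 = 29.31 kPa.
P₁ (0–1.1 m) = ½×7.496×1.1 = 4.123. P₂ (1.1–6.2 m) = ½(7.496+29.31)×5.1 = 93.86.
P_w = ½ γ_w h₂² = 0.5×9.81×5.1² = 127.6. Total = 4.123+93.86+127.6 = 225.6 kN/m.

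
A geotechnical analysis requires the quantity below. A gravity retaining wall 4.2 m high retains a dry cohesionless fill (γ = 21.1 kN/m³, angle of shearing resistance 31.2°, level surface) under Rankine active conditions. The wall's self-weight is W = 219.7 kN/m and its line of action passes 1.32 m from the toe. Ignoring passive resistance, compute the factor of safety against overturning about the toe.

3.51

K_a = tan²(45° − 31.2°/2) = 0.3175.
P_a = ½K_aγH² = 0.5×0.3175×21.1×4.2² = 59.09 kN/m, acting at H/3 = 1.400 m above the base.
Overturning moment M_o = P_a × H/3 = 59.09 × 1.400 = 82.72.
Resisting moment M_r = W × 1.32 = 219.7 × 1.32 = 290.0.
FS_overturning = M_r/M_o = 290.0/82.72 = 3.506.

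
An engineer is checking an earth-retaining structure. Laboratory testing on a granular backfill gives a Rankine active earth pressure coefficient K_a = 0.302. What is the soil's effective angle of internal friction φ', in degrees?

32.4°

K_a = tan²(45° − φ/2) ⇒ 45° − φ/2 = arctan(√0.302) = 28.79°.
φ = 2(45° − 28.79°) = 32.42°.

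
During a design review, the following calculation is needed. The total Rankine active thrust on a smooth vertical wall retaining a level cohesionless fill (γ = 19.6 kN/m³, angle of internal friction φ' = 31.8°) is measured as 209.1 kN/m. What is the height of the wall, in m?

8.30 m

K_a = 0.3098. P_a = ½ K_a γ H² ⇒ H = √(2P_a/(K_a γ)).
H = √(2×209.1/(0.3098×19.6)) = 8.299 m.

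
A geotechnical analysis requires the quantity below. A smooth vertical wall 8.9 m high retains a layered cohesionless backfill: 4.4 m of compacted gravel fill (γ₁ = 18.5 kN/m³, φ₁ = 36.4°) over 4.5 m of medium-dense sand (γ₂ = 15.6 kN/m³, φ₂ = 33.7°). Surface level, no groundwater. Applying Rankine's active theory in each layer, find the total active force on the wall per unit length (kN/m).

196 kN/m

K_a1 = tan²(45°−36.4°/2) = 0.2552; K_a2 = tan²(45°−33.7°/2) = 0.2863.
Layer 1: σ at base = K_a1 γ₁ h₁ = 20.77 kPa; P₁ = ½×20.77×4.4 = 45.69.
Layer 2: σ_v at top = γ₁h₁ = 81.40; σ_h top = K_a2×81.40 = 23.31; σ_h base = K_a2×(81.40+15.6×4.5) = 43.40.
P₂ = ½(23.31+43.40)×4.5 = 150.1. Total P_a = 45.69+150.1 = 195.8 kN/m.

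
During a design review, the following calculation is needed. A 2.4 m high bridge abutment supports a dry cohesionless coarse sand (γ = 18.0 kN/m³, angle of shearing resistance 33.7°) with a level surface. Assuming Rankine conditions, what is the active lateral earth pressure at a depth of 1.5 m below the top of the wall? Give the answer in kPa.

7.73 kPa

K_a = (1 − sin φ)/(1 + sin φ) = 0.2863.
σ_h = K_a γ z = 0.2863 × 18.0 × 1.5 = 7.730 kPa.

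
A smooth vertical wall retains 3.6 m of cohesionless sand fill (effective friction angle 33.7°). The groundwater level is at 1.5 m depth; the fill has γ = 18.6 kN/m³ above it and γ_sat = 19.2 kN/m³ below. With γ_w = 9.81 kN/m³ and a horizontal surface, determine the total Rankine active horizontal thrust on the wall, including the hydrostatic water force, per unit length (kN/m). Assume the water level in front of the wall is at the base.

50.3 kN/m

K_a = tan²(45° − φ/2) = 0.2863.
γ' = 19.2 − 9.81 = 9.390 kN/m³. Depth below WT = 2.1 m.
σ'_h at WT = K_a γ d_w = 7.988 kPa; at base = 7.988 + K_a γ' × 2.1 = 13.63 kPa.
P₁ (0–1.5 m) = ½×7.988×1.5 = 5.991. P₂ (1.5–3.6 m) = ½(7.988+13.63)×2.1 = 22.70.
P_w = ½ γ_w h₂² = 0.5×9.81×2.1² = 21.63. Total = 5.991+22.70+21.63 = 50.32 kN/m.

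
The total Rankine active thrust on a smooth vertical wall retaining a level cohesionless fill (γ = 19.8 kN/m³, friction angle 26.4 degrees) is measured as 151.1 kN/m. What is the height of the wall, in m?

K_a = 0.3844. P_a = ½ K_a γ H² ⇒ H = √(2P_a/(K_a γ)).
H = √(2×151.1/(0.3844×19.8)) = 6.301 m.

6.30 m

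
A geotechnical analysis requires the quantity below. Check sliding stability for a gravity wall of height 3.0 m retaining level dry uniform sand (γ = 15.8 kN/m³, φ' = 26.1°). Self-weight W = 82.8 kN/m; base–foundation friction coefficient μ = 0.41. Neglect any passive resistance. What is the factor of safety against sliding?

1.23

K_a = tan²(45° − 26.1°/2) = 0.3889.
P_a = ½K_aγH² = 0.5×0.3889×15.8×3.0² = 27.65 kN/m, acting at H/3 = 1.000 m above the base.
FS_sliding = μW / P_a = 0.41×82.8 / 27.65 = 1.228.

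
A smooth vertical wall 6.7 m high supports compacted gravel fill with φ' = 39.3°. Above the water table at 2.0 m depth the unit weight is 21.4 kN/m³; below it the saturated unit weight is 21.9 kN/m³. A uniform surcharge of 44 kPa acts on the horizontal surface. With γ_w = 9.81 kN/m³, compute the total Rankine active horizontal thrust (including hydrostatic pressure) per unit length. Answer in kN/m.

K_a = tan²(45° − φ/2) = 0.2245.
γ' = 21.9 − 9.81 = 12.09 kN/m³. h₂ = H − d_w = 4.7 m.
σ'_h: at surface K_a·q = 9.876; at WT K_a(q+γd_w) = 19.48; at base K_a(q+γd_w+γ'h₂) = 32.24 kPa.
P₁ = ½(9.876+19.48)×2.0 = 29.36; P₂ = ½(19.48+32.24)×4.7 = 121.5; P_w = ½γ_w h₂² = 108.4.
Total = 29.36+121.5+108.4 = 259.3 kN/m.

259 kN/m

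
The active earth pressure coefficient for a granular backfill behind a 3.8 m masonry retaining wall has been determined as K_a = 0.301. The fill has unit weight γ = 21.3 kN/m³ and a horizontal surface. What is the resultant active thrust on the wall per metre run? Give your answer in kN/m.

P = ½ K_a γ H² = 0.5 × 0.301 × 21.3 × 3.8² = 46.29 kN/m.

46.3 kN/m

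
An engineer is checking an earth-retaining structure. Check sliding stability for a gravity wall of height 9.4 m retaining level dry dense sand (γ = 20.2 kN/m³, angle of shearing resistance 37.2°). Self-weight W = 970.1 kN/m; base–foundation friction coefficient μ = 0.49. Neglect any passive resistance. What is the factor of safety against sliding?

2.16

K_a = tan²(45° − 37.2°/2) = 0.2464.
P_a = ½K_aγH² = 0.5×0.2464×20.2×9.4² = 219.9 kN/m, acting at H/3 = 3.133 m above the base.
FS_sliding = μW / P_a = 0.49×970.1 / 219.9 = 2.162.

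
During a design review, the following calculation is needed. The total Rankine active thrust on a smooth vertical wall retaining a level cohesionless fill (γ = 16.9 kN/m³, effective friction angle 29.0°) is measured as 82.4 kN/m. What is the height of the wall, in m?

K_a = 0.3470. P_a = ½ K_a γ H² ⇒ H = √(2P_a/(K_a γ)).
H = √(2×82.4/(0.3470×16.9)) = 5.301 m.

5.30 m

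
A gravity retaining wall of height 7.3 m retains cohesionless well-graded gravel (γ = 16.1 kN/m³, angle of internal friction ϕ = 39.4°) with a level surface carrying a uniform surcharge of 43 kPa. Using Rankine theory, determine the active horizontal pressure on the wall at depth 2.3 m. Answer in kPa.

K_a = (1 − sin φ)/(1 + sin φ) = 0.2234.
σ_v = γz + q = 16.1 × 2.3 + 43 = 80.03 kPa.
σ_h = K_a σ_v = 0.2234 × 80.03 = 17.88 kPa.

17.9 kPa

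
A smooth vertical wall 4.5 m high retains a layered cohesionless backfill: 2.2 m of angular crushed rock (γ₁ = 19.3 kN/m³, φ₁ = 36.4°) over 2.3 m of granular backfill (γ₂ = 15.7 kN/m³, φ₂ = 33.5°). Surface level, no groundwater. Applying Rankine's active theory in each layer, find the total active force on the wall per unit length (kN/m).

52.1 kN/m

K_a1 = tan²(45°−36.4°/2) = 0.2552; K_a2 = tan²(45°−33.5°/2) = 0.2887.
Layer 1: σ at base = K_a1 γ₁ h₁ = 10.83 kPa; P₁ = ½×10.83×2.2 = 11.92.
Layer 2: σ_v at top = γ₁h₁ = 42.46; σ_h top = K_a2×42.46 = 12.26; σ_h base = K_a2×(42.46+15.7×2.3) = 22.68.
P₂ = ½(12.26+22.68)×2.3 = 40.18. Total P_a = 11.92+40.18 = 52.10 kN/m.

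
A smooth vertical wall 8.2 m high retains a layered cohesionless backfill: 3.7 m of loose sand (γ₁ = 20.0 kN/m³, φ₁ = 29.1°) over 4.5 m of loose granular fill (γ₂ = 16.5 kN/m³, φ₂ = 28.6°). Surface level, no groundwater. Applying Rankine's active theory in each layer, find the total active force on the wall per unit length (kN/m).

224 kN/m

K_a1 = tan²(45°−29.1°/2) = 0.3456; K_a2 = tan²(45°−28.6°/2) = 0.3525.
Layer 1: σ at base = K_a1 γ₁ h₁ = 25.57 kPa; P₁ = ½×25.57×3.7 = 47.31.
Layer 2: σ_v at top = γ₁h₁ = 74.00; σ_h top = K_a2×74.00 = 26.09; σ_h base = K_a2×(74.00+16.5×4.5) = 52.27.
P₂ = ½(26.09+52.27)×4.5 = 176.3. Total P_a = 47.31+176.3 = 223.6 kN/m.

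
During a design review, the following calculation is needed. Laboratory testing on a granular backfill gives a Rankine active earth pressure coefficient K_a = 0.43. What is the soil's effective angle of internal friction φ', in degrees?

23.5°

K_a = tan²(45° − φ/2) ⇒ 45° − φ/2 = arctan(√0.43) = 33.25°.
φ = 2(45° − 33.25°) = 23.49°.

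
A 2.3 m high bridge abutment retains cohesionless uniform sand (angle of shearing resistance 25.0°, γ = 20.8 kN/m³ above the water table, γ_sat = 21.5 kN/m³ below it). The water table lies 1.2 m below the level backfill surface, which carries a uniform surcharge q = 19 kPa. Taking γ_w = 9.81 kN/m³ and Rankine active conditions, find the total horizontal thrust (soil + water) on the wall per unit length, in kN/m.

43.8 kN/m

K_a = tan²(45° − φ/2) = 0.4059.
γ' = 21.5 − 9.81 = 11.69 kN/m³. h₂ = H − d_w = 1.1 m.
σ'_h: at surface K_a·q = 7.711; at WT K_a(q+γd_w) = 17.84; at base K_a(q+γd_w+γ'h₂) = 23.06 kPa.
P₁ = ½(7.711+17.84)×1.2 = 15.33; P₂ = ½(17.84+23.06)×1.1 = 22.50; P_w = ½γ_w h₂² = 5.935.
Total = 15.33+22.50+5.935 = 43.76 kN/m.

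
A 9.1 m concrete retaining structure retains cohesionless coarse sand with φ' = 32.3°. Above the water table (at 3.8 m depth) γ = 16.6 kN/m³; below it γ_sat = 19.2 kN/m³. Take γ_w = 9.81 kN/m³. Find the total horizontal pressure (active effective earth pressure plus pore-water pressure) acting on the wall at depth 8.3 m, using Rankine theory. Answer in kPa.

76.1 kPa

K_a = (1 − sin φ)/(1 + sin φ) = 0.3035.
γ' = 19.2 − 9.81 = 9.390 kN/m³.
Effective vertical stress at 8.3 m: σ'_v = 16.6×3.8 + 9.390×4.50 = 105.3 kPa.
σ'_h = K_a σ'_v = 0.3035 × 105.3 = 31.97 kPa; u = γ_w × 4.50 = 44.15 kPa.
Total σ_h = 31.97 + 44.15 = 76.11 kPa.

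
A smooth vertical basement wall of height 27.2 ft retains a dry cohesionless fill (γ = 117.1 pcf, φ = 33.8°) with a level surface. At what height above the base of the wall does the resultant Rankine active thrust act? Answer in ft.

K_a = 0.2851.
The pressure distribution is triangular, so the resultant acts at H/3 above the base = 27.2/3 = 9.067 ft.

9.07 ft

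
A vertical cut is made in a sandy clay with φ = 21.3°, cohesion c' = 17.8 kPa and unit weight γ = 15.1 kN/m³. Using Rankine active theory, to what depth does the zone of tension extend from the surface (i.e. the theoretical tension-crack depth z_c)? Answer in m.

3.45 m

K_a = tan²(45° − 21.3°/2) = 0.4671; √K_a = 0.6834.
The active pressure is zero where K_a γ z = 2c√K_a, so z_c = 2c/(γ√K_a) = 2×17.8/(15.1×0.6834) = 3.450 m.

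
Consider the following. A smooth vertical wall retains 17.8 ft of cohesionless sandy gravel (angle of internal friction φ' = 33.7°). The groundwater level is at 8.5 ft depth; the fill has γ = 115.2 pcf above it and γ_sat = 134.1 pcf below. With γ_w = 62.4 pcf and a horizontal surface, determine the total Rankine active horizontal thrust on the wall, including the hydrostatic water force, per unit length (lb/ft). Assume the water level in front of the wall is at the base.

K_a = tan²(45° − φ/2) = 0.2863.
γ' = 134.1 − 62.4 = 71.70 pcf. Depth below WT = 9.3 ft.
σ'_h at WT = K_a γ d_w = 280.3 psf; at base = 280.3 + K_a γ' × 9.3 = 471.3 psf.
P₁ (0–8.5 ft) = ½×280.3×8.5 = 1191. P₂ (8.5–17.8 ft) = ½(280.3+471.3)×9.3 = 3495.
P_w = ½ γ_w h₂² = 0.5×62.4×9.3² = 2698. Total = 1191+3495+2698 = 7385 lb/ft.

7380 lb/ft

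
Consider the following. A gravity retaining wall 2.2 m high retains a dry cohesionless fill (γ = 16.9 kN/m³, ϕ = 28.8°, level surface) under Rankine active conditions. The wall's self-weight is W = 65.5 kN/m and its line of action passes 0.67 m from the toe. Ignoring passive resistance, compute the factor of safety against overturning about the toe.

K_a = tan²(45° − 28.8°/2) = 0.3498.
P_a = ½K_aγH² = 0.5×0.3498×16.9×2.2² = 14.30 kN/m, acting at H/3 = 0.7333 m above the base.
Overturning moment M_o = P_a × H/3 = 14.30 × 0.7333 = 10.49.
Resisting moment M_r = W × 0.67 = 65.5 × 0.67 = 43.89.
FS_overturning = M_r/M_o = 43.89/10.49 = 4.184.

4.18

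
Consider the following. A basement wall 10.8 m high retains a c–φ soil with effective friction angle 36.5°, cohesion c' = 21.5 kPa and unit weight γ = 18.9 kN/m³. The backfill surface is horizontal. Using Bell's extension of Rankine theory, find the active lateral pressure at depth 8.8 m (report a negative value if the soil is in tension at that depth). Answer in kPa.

K_a = (1 − sin φ)/(1 + sin φ) = 0.2541.
σ_a = K_a γ z − 2c√K_a = 0.2541×18.9×8.8 − 2×21.5×0.5040 = 20.58 kPa.

20.6 kPa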